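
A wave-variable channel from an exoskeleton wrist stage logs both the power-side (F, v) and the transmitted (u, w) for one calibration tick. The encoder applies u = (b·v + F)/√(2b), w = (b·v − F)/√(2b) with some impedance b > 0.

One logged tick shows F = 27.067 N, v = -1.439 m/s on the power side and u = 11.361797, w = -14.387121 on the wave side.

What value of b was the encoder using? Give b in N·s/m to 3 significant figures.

b = 2.21 N·s/m

u + w = -3.025324;  u + w = √(2b)·v, so √(2b) = -3.025324/(-1.439) = 2.102379.
b = (√(2b))²/2 = 4.419999/2 = 2.210000.
(Check via u − w = 2F/√(2b): u − w = 25.748918, 2F/√(2b) = 25.748920.)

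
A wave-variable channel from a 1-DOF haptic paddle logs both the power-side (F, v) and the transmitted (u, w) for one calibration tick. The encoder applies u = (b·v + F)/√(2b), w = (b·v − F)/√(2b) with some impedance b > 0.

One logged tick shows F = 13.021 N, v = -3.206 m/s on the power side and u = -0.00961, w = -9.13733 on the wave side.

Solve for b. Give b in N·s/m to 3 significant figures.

u + w = -9.1469;  u + w = √(2b)·v, so √(2b) = -9.1469/(-3.206) = 2.8531.
b = (√(2b))²/2 = 8.1400/2 = 4.0700.
(Check via u − w = 2F/√(2b): u − w = 9.1277, 2F/√(2b) = 9.1277.)

b = 4.07 N·s/m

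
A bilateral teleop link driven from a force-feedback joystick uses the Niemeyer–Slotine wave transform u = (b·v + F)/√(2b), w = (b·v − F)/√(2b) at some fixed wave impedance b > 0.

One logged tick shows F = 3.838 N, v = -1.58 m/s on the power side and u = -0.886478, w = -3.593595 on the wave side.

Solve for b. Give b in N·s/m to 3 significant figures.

b = 4.02 N·s/m

u + w = -4.480073;  u + w = √(2b)·v, so √(2b) = -4.480073/(-1.58) = 2.835489.
b = (√(2b))²/2 = 8.039999/2 = 4.020000.
(Check via u − w = 2F/√(2b): u − w = 2.707117, 2F/√(2b) = 2.707117.)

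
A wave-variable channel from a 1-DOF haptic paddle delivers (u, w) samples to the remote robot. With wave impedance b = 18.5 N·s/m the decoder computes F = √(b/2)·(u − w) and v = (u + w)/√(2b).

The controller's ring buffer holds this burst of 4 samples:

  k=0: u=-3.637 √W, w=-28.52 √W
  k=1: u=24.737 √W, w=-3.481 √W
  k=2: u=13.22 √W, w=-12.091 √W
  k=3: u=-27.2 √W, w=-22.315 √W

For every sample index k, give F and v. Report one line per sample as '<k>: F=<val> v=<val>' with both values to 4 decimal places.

0: F=75.6787 v=-5.2866
1: F=85.8217 v=3.4945
2: F=76.9804 v=0.1856
3: F=-14.8571 v=-8.1402

k=0: u−w=24.8830, u+w=-32.1570; √(b/2)=3.0414, √(2b)=6.0828; F=3.0414×24.883=75.6787, v=-32.1570/6.0828=-5.2866
k=1: u−w=28.2180, u+w=21.2560; √(b/2)=3.0414, √(2b)=6.0828; F=3.0414×28.218=85.8217, v=21.2560/6.0828=3.4945
k=2: u−w=25.3110, u+w=1.1290; √(b/2)=3.0414, √(2b)=6.0828; F=3.0414×25.311=76.9804, v=1.1290/6.0828=0.1856
k=3: u−w=-4.8850, u+w=-49.5150; √(b/2)=3.0414, √(2b)=6.0828; F=3.0414×(-4.885)=-14.8571, v=-49.5150/6.0828=-8.1402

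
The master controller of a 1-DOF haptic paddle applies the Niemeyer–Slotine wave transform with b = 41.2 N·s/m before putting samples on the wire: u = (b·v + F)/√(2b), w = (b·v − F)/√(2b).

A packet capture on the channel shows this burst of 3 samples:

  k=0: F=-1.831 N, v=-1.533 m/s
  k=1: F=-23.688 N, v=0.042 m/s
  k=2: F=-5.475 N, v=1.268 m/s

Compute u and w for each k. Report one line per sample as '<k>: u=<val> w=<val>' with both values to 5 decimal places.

0: u=-7.15957 w=-6.75615
1: u=-2.41892 w=2.80017
2: u=5.15196 w=6.35824

k=0: b·v=41.2×(-1.533)=-63.15960; √(2b)=9.07744; u=(-63.15960+(-1.831))/9.07744=-7.15957, w=(-63.15960−(-1.831))/9.07744=-6.75615
k=1: b·v=41.2×0.042=1.73040; √(2b)=9.07744; u=(1.73040+(-23.688))/9.07744=-2.41892, w=(1.73040−(-23.688))/9.07744=2.80017
k=2: b·v=41.2×1.268=52.24160; √(2b)=9.07744; u=(52.24160+(-5.475))/9.07744=5.15196, w=(52.24160−(-5.475))/9.07744=6.35824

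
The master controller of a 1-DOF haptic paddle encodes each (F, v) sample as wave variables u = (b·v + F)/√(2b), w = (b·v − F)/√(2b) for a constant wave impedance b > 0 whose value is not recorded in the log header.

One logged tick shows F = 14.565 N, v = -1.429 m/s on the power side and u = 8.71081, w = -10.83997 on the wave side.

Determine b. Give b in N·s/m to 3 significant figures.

u + w = -2.1292;  u + w = √(2b)·v, so √(2b) = -2.1292/(-1.429) = 1.4900.
b = (√(2b))²/2 = 2.2200/2 = 1.1100.
(Check via u − w = 2F/√(2b): u − w = 19.5508, 2F/√(2b) = 19.5508.)

b = 1.11 N·s/m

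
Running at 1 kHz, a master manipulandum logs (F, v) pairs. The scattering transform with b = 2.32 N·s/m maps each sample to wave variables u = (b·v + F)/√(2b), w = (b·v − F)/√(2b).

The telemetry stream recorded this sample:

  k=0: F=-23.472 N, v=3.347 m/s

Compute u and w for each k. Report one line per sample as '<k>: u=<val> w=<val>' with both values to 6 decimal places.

k=0: b·v=2.32×3.347=7.765040; √(2b)=2.154066; u=(7.765040+(-23.472))/2.154066=-7.291773, w=(7.765040−(-23.472))/2.154066=14.501432

0: u=-7.291773 w=14.501432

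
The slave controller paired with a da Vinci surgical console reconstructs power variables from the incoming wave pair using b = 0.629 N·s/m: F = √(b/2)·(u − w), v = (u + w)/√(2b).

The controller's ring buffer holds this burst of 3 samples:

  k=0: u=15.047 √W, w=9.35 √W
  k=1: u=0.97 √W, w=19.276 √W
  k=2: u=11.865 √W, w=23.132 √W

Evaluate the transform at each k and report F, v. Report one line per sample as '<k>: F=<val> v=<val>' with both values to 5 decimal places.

k=0: u−w=5.69700, u+w=24.39700; √(b/2)=0.56080, √(2b)=1.12161; F=0.56080×5.697=3.19489, v=24.39700/1.12161=21.75185
k=1: u−w=-18.30600, u+w=20.24600; √(b/2)=0.56080, √(2b)=1.12161; F=0.56080×(-18.306)=-10.26606, v=20.24600/1.12161=18.05090
k=2: u−w=-11.26700, u+w=34.99700; √(b/2)=0.56080, √(2b)=1.12161; F=0.56080×(-11.267)=-6.31857, v=34.99700/1.12161=31.20258

0: F=3.19489 v=21.75185
1: F=-10.26606 v=18.05090
2: F=-6.31857 v=31.20258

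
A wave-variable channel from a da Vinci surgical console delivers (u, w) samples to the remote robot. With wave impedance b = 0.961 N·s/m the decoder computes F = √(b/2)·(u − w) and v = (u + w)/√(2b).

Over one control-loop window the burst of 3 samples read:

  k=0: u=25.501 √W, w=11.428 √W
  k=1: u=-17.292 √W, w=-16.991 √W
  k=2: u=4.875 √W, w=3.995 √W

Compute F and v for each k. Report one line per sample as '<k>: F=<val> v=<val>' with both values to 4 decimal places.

0: F=9.7551 v=26.6373
1: F=-0.2086 v=-24.7287
2: F=0.6100 v=6.3980

k=0: u−w=14.0730, u+w=36.9290; √(b/2)=0.6932, √(2b)=1.3864; F=0.6932×14.073=9.7551, v=36.9290/1.3864=26.6373
k=1: u−w=-0.3010, u+w=-34.2830; √(b/2)=0.6932, √(2b)=1.3864; F=0.6932×(-0.301)=-0.2086, v=-34.2830/1.3864=-24.7287
k=2: u−w=0.8800, u+w=8.8700; √(b/2)=0.6932, √(2b)=1.3864; F=0.6932×0.88=0.6100, v=8.8700/1.3864=6.3980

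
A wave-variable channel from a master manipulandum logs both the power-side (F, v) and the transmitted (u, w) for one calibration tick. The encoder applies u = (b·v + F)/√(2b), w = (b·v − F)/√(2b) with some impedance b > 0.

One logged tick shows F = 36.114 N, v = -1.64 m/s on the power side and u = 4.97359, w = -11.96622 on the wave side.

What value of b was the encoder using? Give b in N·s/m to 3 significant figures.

u + w = -6.99263;  u + w = √(2b)·v, so √(2b) = -6.99263/(-1.64) = 4.26380.
b = (√(2b))²/2 = 18.17998/2 = 9.08999.
(Check via u − w = 2F/√(2b): u − w = 16.93981, 2F/√(2b) = 16.93982.)

b = 9.09 N·s/m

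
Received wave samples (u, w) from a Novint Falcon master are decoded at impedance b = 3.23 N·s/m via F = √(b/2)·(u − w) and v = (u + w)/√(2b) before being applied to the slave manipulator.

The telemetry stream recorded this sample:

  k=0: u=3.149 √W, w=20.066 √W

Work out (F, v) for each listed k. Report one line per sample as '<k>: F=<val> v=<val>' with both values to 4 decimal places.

0: F=-21.4986 v=9.1338

k=0: u−w=-16.9170, u+w=23.2150; √(b/2)=1.2708, √(2b)=2.5417; F=1.2708×(-16.917)=-21.4986, v=23.2150/2.5417=9.1338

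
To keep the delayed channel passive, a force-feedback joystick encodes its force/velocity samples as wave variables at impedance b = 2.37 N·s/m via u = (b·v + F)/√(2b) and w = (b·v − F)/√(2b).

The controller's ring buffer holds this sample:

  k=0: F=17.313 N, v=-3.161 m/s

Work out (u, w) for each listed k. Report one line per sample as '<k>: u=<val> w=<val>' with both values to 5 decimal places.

k=0: b·v=2.37×(-3.161)=-7.49157; √(2b)=2.17715; u=(-7.49157+17.313)/2.17715=4.51113, w=(-7.49157−17.313)/2.17715=-11.39312

0: u=4.51113 w=-11.39312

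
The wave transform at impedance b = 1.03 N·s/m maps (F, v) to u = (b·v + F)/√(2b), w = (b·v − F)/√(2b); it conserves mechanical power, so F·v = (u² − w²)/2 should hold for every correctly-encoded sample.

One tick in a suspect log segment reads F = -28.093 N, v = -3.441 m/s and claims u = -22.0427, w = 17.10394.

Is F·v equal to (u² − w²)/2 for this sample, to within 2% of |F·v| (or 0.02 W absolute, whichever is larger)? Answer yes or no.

yes

F·v = (-28.093)×(-3.441) = 96.6680 W.
(u² − w²)/2 = (485.8806 − 292.5448)/2 = 96.6679 W.
|Δ| = 0.0001;  2% of max(1, |F·v|) = 1.9334.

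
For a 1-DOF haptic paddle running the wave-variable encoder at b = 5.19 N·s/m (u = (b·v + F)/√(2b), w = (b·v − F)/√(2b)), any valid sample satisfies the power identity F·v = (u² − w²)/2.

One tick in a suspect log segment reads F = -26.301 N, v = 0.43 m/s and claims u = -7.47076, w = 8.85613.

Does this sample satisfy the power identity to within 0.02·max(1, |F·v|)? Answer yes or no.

yes

F·v = (-26.301)×0.43 = -11.30943 W.
(u² − w²)/2 = (55.81225 − 78.43104)/2 = -11.30939 W.
|Δ| = 0.00004;  2% of max(1, |F·v|) = 0.22619.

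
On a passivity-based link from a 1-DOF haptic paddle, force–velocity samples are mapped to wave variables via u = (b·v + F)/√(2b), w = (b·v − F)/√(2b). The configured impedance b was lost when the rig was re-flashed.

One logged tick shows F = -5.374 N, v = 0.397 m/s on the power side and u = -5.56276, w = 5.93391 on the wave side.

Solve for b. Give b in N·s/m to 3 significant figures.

u + w = 0.3712;  u + w = √(2b)·v, so √(2b) = 0.3712/0.397 = 0.9349.
b = (√(2b))²/2 = 0.8740/2 = 0.4370.
(Check via u − w = 2F/√(2b): u − w = -11.4967, 2F/√(2b) = -11.4966.)

b = 0.437 N·s/m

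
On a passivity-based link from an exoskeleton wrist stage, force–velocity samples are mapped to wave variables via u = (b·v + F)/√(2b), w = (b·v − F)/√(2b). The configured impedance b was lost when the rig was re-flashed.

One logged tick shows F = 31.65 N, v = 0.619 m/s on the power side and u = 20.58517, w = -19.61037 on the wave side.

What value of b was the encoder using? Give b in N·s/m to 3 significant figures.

b = 1.24 N·s/m

u + w = 0.97480;  u + w = √(2b)·v, so √(2b) = 0.97480/0.619 = 1.57480.
b = (√(2b))²/2 = 2.47999/2 = 1.23999.
(Check via u − w = 2F/√(2b): u − w = 40.19554, 2F/√(2b) = 40.19563.)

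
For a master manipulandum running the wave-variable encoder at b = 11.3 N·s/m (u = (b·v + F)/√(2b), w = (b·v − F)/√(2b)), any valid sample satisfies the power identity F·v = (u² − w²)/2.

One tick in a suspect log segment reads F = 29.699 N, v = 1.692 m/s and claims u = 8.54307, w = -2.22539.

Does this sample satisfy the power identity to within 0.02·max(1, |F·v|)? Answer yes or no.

F·v = 29.699×1.692 = 50.2507 W.
(u² − w²)/2 = (72.9840 − 4.9524)/2 = 34.0158 W.
|Δ| = 16.2349;  2% of max(1, |F·v|) = 1.0050.

no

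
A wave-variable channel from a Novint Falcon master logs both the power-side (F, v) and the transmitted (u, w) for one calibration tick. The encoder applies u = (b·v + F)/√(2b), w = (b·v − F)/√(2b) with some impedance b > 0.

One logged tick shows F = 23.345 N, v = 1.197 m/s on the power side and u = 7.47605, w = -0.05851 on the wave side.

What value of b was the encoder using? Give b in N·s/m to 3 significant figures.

u + w = 7.4175;  u + w = √(2b)·v, so √(2b) = 7.4175/1.197 = 6.1968.
b = (√(2b))²/2 = 38.4000/2 = 19.2000.
(Check via u − w = 2F/√(2b): u − w = 7.5346, 2F/√(2b) = 7.5346.)

b = 19.2 N·s/m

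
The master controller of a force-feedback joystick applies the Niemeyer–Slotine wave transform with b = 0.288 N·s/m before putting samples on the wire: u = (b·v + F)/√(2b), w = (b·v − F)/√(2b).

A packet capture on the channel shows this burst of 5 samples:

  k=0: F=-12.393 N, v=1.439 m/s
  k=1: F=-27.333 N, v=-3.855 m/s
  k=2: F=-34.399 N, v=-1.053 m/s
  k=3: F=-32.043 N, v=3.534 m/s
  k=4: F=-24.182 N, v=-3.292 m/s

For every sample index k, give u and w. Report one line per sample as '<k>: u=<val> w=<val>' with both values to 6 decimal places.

0: u=-15.783149 w=16.875273
1: u=-37.477259 w=34.551520
2: u=-45.724248 w=44.925077
3: u=-40.879301 w=43.561418
4: u=-33.111809 w=30.613356

k=0: b·v=0.288×1.439=0.414432; √(2b)=0.758947; u=(0.414432+(-12.393))/0.758947=-15.783149, w=(0.414432−(-12.393))/0.758947=16.875273
k=1: b·v=0.288×(-3.855)=-1.110240; √(2b)=0.758947; u=(-1.110240+(-27.333))/0.758947=-37.477259, w=(-1.110240−(-27.333))/0.758947=34.551520
k=2: b·v=0.288×(-1.053)=-0.303264; √(2b)=0.758947; u=(-0.303264+(-34.399))/0.758947=-45.724248, w=(-0.303264−(-34.399))/0.758947=44.925077
k=3: b·v=0.288×3.534=1.017792; √(2b)=0.758947; u=(1.017792+(-32.043))/0.758947=-40.879301, w=(1.017792−(-32.043))/0.758947=43.561418
k=4: b·v=0.288×(-3.292)=-0.948096; √(2b)=0.758947; u=(-0.948096+(-24.182))/0.758947=-33.111809, w=(-0.948096−(-24.182))/0.758947=30.613356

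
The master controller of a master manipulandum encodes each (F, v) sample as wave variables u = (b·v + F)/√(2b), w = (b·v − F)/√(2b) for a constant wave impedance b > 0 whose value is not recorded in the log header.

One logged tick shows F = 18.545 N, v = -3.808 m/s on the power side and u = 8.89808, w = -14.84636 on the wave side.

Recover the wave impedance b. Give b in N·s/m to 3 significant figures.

u + w = -5.94828;  u + w = √(2b)·v, so √(2b) = -5.94828/(-3.808) = 1.56205.
b = (√(2b))²/2 = 2.43999/2 = 1.22000.
(Check via u − w = 2F/√(2b): u − w = 23.74444, 2F/√(2b) = 23.74446.)

b = 1.22 N·s/m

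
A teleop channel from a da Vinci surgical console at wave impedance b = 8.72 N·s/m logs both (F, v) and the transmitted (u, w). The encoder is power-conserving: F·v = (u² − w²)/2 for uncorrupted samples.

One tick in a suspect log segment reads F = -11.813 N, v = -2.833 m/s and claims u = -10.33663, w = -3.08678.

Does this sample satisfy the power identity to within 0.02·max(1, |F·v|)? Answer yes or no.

no

F·v = (-11.813)×(-2.833) = 33.46623 W.
(u² − w²)/2 = (106.84592 − 9.52821)/2 = 48.65885 W.
|Δ| = 15.19263;  2% of max(1, |F·v|) = 0.66932.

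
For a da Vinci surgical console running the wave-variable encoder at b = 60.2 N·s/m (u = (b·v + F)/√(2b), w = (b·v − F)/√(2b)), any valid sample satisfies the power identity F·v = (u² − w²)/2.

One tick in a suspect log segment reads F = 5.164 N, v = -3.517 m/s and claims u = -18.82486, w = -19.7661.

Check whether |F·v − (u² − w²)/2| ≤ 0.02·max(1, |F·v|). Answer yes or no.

yes

F·v = 5.164×(-3.517) = -18.1618 W.
(u² − w²)/2 = (354.3754 − 390.6987)/2 = -18.1617 W.
|Δ| = 0.0001;  2% of max(1, |F·v|) = 0.3632.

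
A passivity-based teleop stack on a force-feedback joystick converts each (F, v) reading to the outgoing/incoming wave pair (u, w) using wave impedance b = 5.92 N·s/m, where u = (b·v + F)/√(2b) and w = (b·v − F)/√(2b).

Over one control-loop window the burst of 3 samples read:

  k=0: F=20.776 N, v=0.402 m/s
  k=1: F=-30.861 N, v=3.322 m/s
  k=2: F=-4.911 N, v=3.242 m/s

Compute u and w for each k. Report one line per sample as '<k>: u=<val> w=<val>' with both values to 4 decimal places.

0: u=6.7295 w=-5.3463
1: u=-3.2534 w=14.6842
2: u=4.1505 w=7.0050

k=0: b·v=5.92×0.402=2.3798; √(2b)=3.4409; u=(2.3798+20.776)/3.4409=6.7295, w=(2.3798−20.776)/3.4409=-5.3463
k=1: b·v=5.92×3.322=19.6662; √(2b)=3.4409; u=(19.6662+(-30.861))/3.4409=-3.2534, w=(19.6662−(-30.861))/3.4409=14.6842
k=2: b·v=5.92×3.242=19.1926; √(2b)=3.4409; u=(19.1926+(-4.911))/3.4409=4.1505, w=(19.1926−(-4.911))/3.4409=7.0050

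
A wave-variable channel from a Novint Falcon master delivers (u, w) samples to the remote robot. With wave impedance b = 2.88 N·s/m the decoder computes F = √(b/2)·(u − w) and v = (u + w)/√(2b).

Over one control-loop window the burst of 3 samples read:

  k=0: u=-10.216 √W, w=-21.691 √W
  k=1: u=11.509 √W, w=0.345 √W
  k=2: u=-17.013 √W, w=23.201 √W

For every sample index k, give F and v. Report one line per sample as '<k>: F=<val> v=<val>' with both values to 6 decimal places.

0: F=13.770000 v=-13.294583
1: F=13.396800 v=4.939167
2: F=-48.256800 v=2.578333

k=0: u−w=11.475000, u+w=-31.907000; √(b/2)=1.200000, √(2b)=2.400000; F=1.200000×11.475=13.770000, v=-31.907000/2.400000=-13.294583
k=1: u−w=11.164000, u+w=11.854000; √(b/2)=1.200000, √(2b)=2.400000; F=1.200000×11.164=13.396800, v=11.854000/2.400000=4.939167
k=2: u−w=-40.214000, u+w=6.188000; √(b/2)=1.200000, √(2b)=2.400000; F=1.200000×(-40.214)=-48.256800, v=6.188000/2.400000=2.578333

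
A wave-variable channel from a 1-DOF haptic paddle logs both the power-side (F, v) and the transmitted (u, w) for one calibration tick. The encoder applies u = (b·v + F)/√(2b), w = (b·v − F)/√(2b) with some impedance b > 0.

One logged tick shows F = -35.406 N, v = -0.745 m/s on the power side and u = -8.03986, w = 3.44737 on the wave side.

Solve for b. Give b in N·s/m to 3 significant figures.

b = 19 N·s/m

u + w = -4.59249;  u + w = √(2b)·v, so √(2b) = -4.59249/(-0.745) = 6.16442.
b = (√(2b))²/2 = 38.00003/2 = 19.00001.
(Check via u − w = 2F/√(2b): u − w = -11.48723, 2F/√(2b) = -11.48722.)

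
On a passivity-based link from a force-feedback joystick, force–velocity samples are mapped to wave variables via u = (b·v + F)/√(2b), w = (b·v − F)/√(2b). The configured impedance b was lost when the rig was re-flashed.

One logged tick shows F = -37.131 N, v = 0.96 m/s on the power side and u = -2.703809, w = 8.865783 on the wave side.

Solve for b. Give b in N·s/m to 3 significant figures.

u + w = 6.161974;  u + w = √(2b)·v, so √(2b) = 6.161974/0.96 = 6.418723.
b = (√(2b))²/2 = 41.200004/2 = 20.600002.
(Check via u − w = 2F/√(2b): u − w = -11.569592, 2F/√(2b) = -11.569591.)

b = 20.6 N·s/m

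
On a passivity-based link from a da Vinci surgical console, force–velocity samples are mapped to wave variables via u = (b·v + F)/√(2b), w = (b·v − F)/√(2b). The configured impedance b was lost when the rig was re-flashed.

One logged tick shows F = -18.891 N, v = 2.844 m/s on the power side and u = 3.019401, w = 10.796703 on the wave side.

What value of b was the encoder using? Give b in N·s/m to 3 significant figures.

b = 11.8 N·s/m

u + w = 13.816104;  u + w = √(2b)·v, so √(2b) = 13.816104/2.844 = 4.857983.
b = (√(2b))²/2 = 23.600000/2 = 11.800000.
(Check via u − w = 2F/√(2b): u − w = -7.777302, 2F/√(2b) = -7.777302.)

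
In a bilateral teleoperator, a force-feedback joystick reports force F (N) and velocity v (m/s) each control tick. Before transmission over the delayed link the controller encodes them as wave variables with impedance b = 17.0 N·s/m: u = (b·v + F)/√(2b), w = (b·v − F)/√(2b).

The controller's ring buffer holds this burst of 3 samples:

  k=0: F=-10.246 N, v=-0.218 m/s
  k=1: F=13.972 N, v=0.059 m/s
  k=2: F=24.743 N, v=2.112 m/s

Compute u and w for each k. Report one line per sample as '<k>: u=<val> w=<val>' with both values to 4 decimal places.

0: u=-2.3927 w=1.1216
1: u=2.5682 w=-2.2242
2: u=10.4009 w=1.9141

k=0: b·v=17.0×(-0.218)=-3.7060; √(2b)=5.8310; u=(-3.7060+(-10.246))/5.8310=-2.3927, w=(-3.7060−(-10.246))/5.8310=1.1216
k=1: b·v=17.0×0.059=1.0030; √(2b)=5.8310; u=(1.0030+13.972)/5.8310=2.5682, w=(1.0030−13.972)/5.8310=-2.2242
k=2: b·v=17.0×2.112=35.9040; √(2b)=5.8310; u=(35.9040+24.743)/5.8310=10.4009, w=(35.9040−24.743)/5.8310=1.9141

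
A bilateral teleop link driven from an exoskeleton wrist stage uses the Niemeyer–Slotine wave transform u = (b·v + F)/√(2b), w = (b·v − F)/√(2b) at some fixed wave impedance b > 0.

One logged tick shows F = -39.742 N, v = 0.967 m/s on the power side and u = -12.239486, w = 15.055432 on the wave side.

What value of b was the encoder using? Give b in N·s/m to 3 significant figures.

u + w = 2.815946;  u + w = √(2b)·v, so √(2b) = 2.815946/0.967 = 2.912043.
b = (√(2b))²/2 = 8.479997/2 = 4.239998.
(Check via u − w = 2F/√(2b): u − w = -27.294918, 2F/√(2b) = -27.294923.)

b = 4.24 N·s/m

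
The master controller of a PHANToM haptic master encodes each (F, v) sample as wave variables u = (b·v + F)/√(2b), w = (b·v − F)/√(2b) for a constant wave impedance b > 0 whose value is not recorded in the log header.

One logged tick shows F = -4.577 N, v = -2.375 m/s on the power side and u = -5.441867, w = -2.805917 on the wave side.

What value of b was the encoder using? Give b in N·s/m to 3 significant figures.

b = 6.03 N·s/m

u + w = -8.247784;  u + w = √(2b)·v, so √(2b) = -8.247784/(-2.375) = 3.472751.
b = (√(2b))²/2 = 12.060001/2 = 6.030000.
(Check via u − w = 2F/√(2b): u − w = -2.635950, 2F/√(2b) = -2.635950.)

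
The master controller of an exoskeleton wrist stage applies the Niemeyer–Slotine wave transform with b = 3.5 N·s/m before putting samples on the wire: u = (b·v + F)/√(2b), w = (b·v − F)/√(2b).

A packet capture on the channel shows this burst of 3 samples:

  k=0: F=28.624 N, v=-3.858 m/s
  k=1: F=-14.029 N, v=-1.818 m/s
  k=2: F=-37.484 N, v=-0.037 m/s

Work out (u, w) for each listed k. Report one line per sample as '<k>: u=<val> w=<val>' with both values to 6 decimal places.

0: u=5.715201 w=-15.922509
1: u=-7.707452 w=2.897476
2: u=-14.216567 w=14.118674

k=0: b·v=3.5×(-3.858)=-13.503000; √(2b)=2.645751; u=(-13.503000+28.624)/2.645751=5.715201, w=(-13.503000−28.624)/2.645751=-15.922509
k=1: b·v=3.5×(-1.818)=-6.363000; √(2b)=2.645751; u=(-6.363000+(-14.029))/2.645751=-7.707452, w=(-6.363000−(-14.029))/2.645751=2.897476
k=2: b·v=3.5×(-0.037)=-0.129500; √(2b)=2.645751; u=(-0.129500+(-37.484))/2.645751=-14.216567, w=(-0.129500−(-37.484))/2.645751=14.118674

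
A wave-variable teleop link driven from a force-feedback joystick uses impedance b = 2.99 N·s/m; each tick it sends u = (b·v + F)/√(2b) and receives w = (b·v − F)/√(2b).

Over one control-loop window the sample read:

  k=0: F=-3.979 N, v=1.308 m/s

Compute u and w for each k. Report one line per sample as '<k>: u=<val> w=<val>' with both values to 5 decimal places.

k=0: b·v=2.99×1.308=3.91092; √(2b)=2.44540; u=(3.91092+(-3.979))/2.44540=-0.02784, w=(3.91092−(-3.979))/2.44540=3.22643

0: u=-0.02784 w=3.22643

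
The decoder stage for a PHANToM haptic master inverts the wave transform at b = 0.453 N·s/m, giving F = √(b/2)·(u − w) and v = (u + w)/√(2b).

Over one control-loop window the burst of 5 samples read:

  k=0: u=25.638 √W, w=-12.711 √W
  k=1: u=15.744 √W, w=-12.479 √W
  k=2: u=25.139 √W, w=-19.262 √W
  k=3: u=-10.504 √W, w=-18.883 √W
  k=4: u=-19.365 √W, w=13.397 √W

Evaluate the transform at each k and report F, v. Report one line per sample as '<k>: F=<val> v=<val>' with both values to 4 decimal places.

k=0: u−w=38.3490, u+w=12.9270; √(b/2)=0.4759, √(2b)=0.9518; F=0.4759×38.349=18.2511, v=12.9270/0.9518=13.5811
k=1: u−w=28.2230, u+w=3.2650; √(b/2)=0.4759, √(2b)=0.9518; F=0.4759×28.223=13.4319, v=3.2650/0.9518=3.4302
k=2: u−w=44.4010, u+w=5.8770; √(b/2)=0.4759, √(2b)=0.9518; F=0.4759×44.401=21.1313, v=5.8770/0.9518=6.1744
k=3: u−w=8.3790, u+w=-29.3870; √(b/2)=0.4759, √(2b)=0.9518; F=0.4759×8.379=3.9877, v=-29.3870/0.9518=-30.8739
k=4: u−w=-32.7620, u+w=-5.9680; √(b/2)=0.4759, √(2b)=0.9518; F=0.4759×(-32.762)=-15.5921, v=-5.9680/0.9518=-6.2700

0: F=18.2511 v=13.5811
1: F=13.4319 v=3.4302
2: F=21.1313 v=6.1744
3: F=3.9877 v=-30.8739
4: F=-15.5921 v=-6.2700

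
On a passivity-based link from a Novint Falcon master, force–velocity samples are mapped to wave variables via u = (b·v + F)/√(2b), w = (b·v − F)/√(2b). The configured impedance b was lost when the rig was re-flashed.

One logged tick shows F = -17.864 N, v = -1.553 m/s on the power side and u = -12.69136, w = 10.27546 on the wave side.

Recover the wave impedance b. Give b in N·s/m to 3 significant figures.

b = 1.21 N·s/m

u + w = -2.41590;  u + w = √(2b)·v, so √(2b) = -2.41590/(-1.553) = 1.55563.
b = (√(2b))²/2 = 2.42000/2 = 1.21000.
(Check via u − w = 2F/√(2b): u − w = -22.96682, 2F/√(2b) = -22.96684.)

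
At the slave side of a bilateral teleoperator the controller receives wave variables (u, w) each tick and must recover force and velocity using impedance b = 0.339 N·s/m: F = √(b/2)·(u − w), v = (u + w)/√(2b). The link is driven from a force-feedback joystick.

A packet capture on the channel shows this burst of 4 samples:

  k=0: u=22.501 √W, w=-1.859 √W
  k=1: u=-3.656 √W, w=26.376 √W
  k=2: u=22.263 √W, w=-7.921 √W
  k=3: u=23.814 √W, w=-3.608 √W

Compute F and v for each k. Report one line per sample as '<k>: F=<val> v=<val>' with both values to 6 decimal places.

k=0: u−w=24.360000, u+w=20.642000; √(b/2)=0.411704, √(2b)=0.823408; F=0.411704×24.36=10.029104, v=20.642000/0.823408=25.068995
k=1: u−w=-30.032000, u+w=22.720000; √(b/2)=0.411704, √(2b)=0.823408; F=0.411704×(-30.032)=-12.364288, v=22.720000/0.823408=27.592654
k=2: u−w=30.184000, u+w=14.342000; √(b/2)=0.411704, √(2b)=0.823408; F=0.411704×30.184=12.426867, v=14.342000/0.823408=17.417863
k=3: u−w=27.422000, u+w=20.206000; √(b/2)=0.411704, √(2b)=0.823408; F=0.411704×27.422=11.289741, v=20.206000/0.823408=24.539488

0: F=10.029104 v=25.068995
1: F=-12.364288 v=27.592654
2: F=12.426867 v=17.417863
3: F=11.289741 v=24.539488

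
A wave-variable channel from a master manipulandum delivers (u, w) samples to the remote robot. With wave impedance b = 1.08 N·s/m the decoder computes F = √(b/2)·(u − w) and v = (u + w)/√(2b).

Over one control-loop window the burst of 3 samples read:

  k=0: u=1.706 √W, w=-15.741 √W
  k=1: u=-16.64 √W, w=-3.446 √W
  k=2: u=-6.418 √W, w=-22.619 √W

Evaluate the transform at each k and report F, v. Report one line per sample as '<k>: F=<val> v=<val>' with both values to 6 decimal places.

0: F=12.820874 v=-9.549608
1: F=-9.695570 v=-13.666792
2: F=11.905255 v=-19.757176

k=0: u−w=17.447000, u+w=-14.035000; √(b/2)=0.734847, √(2b)=1.469694; F=0.734847×17.447=12.820874, v=-14.035000/1.469694=-9.549608
k=1: u−w=-13.194000, u+w=-20.086000; √(b/2)=0.734847, √(2b)=1.469694; F=0.734847×(-13.194)=-9.695570, v=-20.086000/1.469694=-13.666792
k=2: u−w=16.201000, u+w=-29.037000; √(b/2)=0.734847, √(2b)=1.469694; F=0.734847×16.201=11.905255, v=-29.037000/1.469694=-19.757176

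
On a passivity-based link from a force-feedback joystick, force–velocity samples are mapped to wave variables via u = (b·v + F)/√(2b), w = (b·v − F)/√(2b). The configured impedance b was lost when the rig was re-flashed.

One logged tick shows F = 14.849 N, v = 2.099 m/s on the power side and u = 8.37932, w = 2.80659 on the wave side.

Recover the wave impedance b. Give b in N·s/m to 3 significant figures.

u + w = 11.1859;  u + w = √(2b)·v, so √(2b) = 11.1859/2.099 = 5.3292.
b = (√(2b))²/2 = 28.4000/2 = 14.2000.
(Check via u − w = 2F/√(2b): u − w = 5.5727, 2F/√(2b) = 5.5727.)

b = 14.2 N·s/m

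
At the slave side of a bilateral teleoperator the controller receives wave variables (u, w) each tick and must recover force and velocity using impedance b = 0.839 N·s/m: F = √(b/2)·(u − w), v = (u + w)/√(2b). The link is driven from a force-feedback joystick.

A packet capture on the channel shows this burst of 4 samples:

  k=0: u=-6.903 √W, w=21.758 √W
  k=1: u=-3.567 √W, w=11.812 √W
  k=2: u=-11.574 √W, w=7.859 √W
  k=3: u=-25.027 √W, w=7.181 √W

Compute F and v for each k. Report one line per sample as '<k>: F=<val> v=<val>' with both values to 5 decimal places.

0: F=-18.56339 v=11.46771
1: F=-9.96080 v=6.36495
2: F=-12.58652 v=-2.86789
3: F=-20.86074 v=-13.77669

k=0: u−w=-28.66100, u+w=14.85500; √(b/2)=0.64769, √(2b)=1.29538; F=0.64769×(-28.661)=-18.56339, v=14.85500/1.29538=11.46771
k=1: u−w=-15.37900, u+w=8.24500; √(b/2)=0.64769, √(2b)=1.29538; F=0.64769×(-15.379)=-9.96080, v=8.24500/1.29538=6.36495
k=2: u−w=-19.43300, u+w=-3.71500; √(b/2)=0.64769, √(2b)=1.29538; F=0.64769×(-19.433)=-12.58652, v=-3.71500/1.29538=-2.86789
k=3: u−w=-32.20800, u+w=-17.84600; √(b/2)=0.64769, √(2b)=1.29538; F=0.64769×(-32.208)=-20.86074, v=-17.84600/1.29538=-13.77669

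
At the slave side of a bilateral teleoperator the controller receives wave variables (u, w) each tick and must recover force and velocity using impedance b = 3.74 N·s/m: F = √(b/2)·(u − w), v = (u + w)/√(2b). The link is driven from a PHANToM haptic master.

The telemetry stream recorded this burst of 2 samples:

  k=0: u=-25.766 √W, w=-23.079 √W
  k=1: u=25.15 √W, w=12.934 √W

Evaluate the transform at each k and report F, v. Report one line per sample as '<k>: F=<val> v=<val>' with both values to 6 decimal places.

0: F=-3.674417 v=-17.859501
1: F=16.705129 v=13.924890

k=0: u−w=-2.687000, u+w=-48.845000; √(b/2)=1.367479, √(2b)=2.734959; F=1.367479×(-2.687)=-3.674417, v=-48.845000/2.734959=-17.859501
k=1: u−w=12.216000, u+w=38.084000; √(b/2)=1.367479, √(2b)=2.734959; F=1.367479×12.216=16.705129, v=38.084000/2.734959=13.924890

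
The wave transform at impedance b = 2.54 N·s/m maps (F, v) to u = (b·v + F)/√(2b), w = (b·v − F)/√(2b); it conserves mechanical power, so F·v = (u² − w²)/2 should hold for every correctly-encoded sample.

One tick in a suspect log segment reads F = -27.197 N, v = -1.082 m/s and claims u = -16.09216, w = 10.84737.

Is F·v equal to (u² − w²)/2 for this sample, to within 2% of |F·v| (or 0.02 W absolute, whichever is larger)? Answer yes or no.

F·v = (-27.197)×(-1.082) = 29.4272 W.
(u² − w²)/2 = (258.9576 − 117.6654)/2 = 70.6461 W.
|Δ| = 41.2189;  2% of max(1, |F·v|) = 0.5885.

no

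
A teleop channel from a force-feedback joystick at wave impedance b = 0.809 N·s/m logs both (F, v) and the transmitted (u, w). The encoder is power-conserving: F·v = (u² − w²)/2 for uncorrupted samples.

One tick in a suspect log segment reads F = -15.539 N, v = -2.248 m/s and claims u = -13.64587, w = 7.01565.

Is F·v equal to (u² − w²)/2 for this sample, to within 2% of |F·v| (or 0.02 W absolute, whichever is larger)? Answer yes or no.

F·v = (-15.539)×(-2.248) = 34.9317 W.
(u² − w²)/2 = (186.2098 − 49.2193)/2 = 68.4952 W.
|Δ| = 33.5635;  2% of max(1, |F·v|) = 0.6986.

no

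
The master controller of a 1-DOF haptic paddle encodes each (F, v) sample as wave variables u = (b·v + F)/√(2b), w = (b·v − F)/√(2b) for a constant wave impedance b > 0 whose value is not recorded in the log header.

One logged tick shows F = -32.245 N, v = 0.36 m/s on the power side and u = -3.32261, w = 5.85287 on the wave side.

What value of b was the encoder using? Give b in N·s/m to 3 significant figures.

u + w = 2.5303;  u + w = √(2b)·v, so √(2b) = 2.5303/0.36 = 7.0285.
b = (√(2b))²/2 = 49.3998/2 = 24.6999.
(Check via u − w = 2F/√(2b): u − w = -9.1755, 2F/√(2b) = -9.1755.)

b = 24.7 N·s/m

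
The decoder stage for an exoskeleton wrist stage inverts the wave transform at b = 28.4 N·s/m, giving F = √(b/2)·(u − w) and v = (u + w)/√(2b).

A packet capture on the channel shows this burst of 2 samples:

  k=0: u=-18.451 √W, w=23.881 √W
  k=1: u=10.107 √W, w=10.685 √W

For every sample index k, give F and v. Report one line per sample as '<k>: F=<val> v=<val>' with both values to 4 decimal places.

k=0: u−w=-42.3320, u+w=5.4300; √(b/2)=3.7683, √(2b)=7.5366; F=3.7683×(-42.332)=-159.5192, v=5.4300/7.5366=0.7205
k=1: u−w=-0.5780, u+w=20.7920; √(b/2)=3.7683, √(2b)=7.5366; F=3.7683×(-0.578)=-2.1781, v=20.7920/7.5366=2.7588

0: F=-159.5192 v=0.7205
1: F=-2.1781 v=2.7588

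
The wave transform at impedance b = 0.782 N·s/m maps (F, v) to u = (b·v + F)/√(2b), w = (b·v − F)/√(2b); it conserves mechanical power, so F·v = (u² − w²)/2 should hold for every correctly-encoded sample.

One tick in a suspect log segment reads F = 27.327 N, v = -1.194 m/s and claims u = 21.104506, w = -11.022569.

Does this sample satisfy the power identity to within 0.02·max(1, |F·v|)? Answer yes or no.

F·v = 27.327×(-1.194) = -32.628438 W.
(u² − w²)/2 = (445.400174 − 121.497027)/2 = 161.951573 W.
|Δ| = 194.580011;  2% of max(1, |F·v|) = 0.652569.

no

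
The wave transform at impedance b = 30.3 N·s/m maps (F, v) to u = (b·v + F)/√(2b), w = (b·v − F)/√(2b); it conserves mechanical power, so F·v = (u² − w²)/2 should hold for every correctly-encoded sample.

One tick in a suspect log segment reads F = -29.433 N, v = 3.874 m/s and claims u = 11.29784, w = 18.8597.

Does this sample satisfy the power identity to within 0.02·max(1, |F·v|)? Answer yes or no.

yes

F·v = (-29.433)×3.874 = -114.0234 W.
(u² − w²)/2 = (127.6412 − 355.6883)/2 = -114.0235 W.
|Δ| = 0.0001;  2% of max(1, |F·v|) = 2.2805.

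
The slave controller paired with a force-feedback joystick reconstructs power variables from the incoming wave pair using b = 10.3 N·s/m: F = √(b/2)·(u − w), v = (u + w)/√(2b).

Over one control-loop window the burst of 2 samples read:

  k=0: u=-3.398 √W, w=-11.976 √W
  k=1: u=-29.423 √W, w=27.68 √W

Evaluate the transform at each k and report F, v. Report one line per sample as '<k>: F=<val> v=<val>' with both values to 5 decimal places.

0: F=19.46658 v=-3.38730
1: F=-129.58733 v=-0.38403

k=0: u−w=8.57800, u+w=-15.37400; √(b/2)=2.26936, √(2b)=4.53872; F=2.26936×8.578=19.46658, v=-15.37400/4.53872=-3.38730
k=1: u−w=-57.10300, u+w=-1.74300; √(b/2)=2.26936, √(2b)=4.53872; F=2.26936×(-57.103)=-129.58733, v=-1.74300/4.53872=-0.38403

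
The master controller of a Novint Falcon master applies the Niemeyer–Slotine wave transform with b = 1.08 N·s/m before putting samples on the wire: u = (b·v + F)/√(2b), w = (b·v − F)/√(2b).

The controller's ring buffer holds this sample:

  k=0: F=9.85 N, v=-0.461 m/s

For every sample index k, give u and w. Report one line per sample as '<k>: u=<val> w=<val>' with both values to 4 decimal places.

k=0: b·v=1.08×(-0.461)=-0.4979; √(2b)=1.4697; u=(-0.4979+9.85)/1.4697=6.3633, w=(-0.4979−9.85)/1.4697=-7.0408

0: u=6.3633 w=-7.0408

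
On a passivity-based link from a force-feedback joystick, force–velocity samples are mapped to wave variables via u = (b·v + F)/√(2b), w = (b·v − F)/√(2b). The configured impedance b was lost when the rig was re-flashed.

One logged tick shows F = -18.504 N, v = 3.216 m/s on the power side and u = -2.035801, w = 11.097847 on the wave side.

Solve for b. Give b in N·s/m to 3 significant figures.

b = 3.97 N·s/m

u + w = 9.062046;  u + w = √(2b)·v, so √(2b) = 9.062046/3.216 = 2.817800.
b = (√(2b))²/2 = 7.939999/2 = 3.969999.
(Check via u − w = 2F/√(2b): u − w = -13.133648, 2F/√(2b) = -13.133649.)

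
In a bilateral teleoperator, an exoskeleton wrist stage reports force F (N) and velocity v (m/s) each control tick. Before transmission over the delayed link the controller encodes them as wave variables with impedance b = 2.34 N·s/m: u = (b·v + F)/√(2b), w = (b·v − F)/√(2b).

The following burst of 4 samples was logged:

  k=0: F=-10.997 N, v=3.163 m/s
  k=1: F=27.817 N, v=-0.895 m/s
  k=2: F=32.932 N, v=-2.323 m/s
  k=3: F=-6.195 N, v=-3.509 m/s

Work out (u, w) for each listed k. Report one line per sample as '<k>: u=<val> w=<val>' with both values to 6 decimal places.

0: u=-1.662057 w=8.504673
1: u=11.890322 w=-13.826503
2: u=12.710114 w=-17.735531
3: u=-6.659204 w=-0.931924

k=0: b·v=2.34×3.163=7.401420; √(2b)=2.163331; u=(7.401420+(-10.997))/2.163331=-1.662057, w=(7.401420−(-10.997))/2.163331=8.504673
k=1: b·v=2.34×(-0.895)=-2.094300; √(2b)=2.163331; u=(-2.094300+27.817)/2.163331=11.890322, w=(-2.094300−27.817)/2.163331=-13.826503
k=2: b·v=2.34×(-2.323)=-5.435820; √(2b)=2.163331; u=(-5.435820+32.932)/2.163331=12.710114, w=(-5.435820−32.932)/2.163331=-17.735531
k=3: b·v=2.34×(-3.509)=-8.211060; √(2b)=2.163331; u=(-8.211060+(-6.195))/2.163331=-6.659204, w=(-8.211060−(-6.195))/2.163331=-0.931924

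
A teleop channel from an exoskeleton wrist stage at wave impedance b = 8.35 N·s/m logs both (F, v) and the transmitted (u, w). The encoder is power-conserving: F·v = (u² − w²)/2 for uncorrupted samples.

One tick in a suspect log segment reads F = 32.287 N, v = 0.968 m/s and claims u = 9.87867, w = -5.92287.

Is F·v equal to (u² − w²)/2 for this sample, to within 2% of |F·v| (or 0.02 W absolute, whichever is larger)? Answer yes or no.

F·v = 32.287×0.968 = 31.2538 W.
(u² − w²)/2 = (97.5881 − 35.0804)/2 = 31.2539 W.
|Δ| = 0.0000;  2% of max(1, |F·v|) = 0.6251.

yes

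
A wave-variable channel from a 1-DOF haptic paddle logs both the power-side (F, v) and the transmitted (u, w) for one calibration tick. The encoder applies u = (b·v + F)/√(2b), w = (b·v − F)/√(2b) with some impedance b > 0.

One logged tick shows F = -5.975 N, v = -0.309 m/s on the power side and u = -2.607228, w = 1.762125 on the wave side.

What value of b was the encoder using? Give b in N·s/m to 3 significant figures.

u + w = -0.845103;  u + w = √(2b)·v, so √(2b) = -0.845103/(-0.309) = 2.734961.
b = (√(2b))²/2 = 7.480013/2 = 3.740006.
(Check via u − w = 2F/√(2b): u − w = -4.369353, 2F/√(2b) = -4.369349.)

b = 3.74 N·s/m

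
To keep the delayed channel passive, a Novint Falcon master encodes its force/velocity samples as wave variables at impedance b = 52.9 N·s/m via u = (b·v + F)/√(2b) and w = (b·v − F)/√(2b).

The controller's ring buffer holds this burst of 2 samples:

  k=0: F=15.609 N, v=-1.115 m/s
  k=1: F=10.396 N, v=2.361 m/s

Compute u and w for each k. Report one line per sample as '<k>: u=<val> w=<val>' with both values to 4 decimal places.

0: u=-4.2169 w=-7.2519
1: u=13.1532 w=11.1318

k=0: b·v=52.9×(-1.115)=-58.9835; √(2b)=10.2859; u=(-58.9835+15.609)/10.2859=-4.2169, w=(-58.9835−15.609)/10.2859=-7.2519
k=1: b·v=52.9×2.361=124.8969; √(2b)=10.2859; u=(124.8969+10.396)/10.2859=13.1532, w=(124.8969−10.396)/10.2859=11.1318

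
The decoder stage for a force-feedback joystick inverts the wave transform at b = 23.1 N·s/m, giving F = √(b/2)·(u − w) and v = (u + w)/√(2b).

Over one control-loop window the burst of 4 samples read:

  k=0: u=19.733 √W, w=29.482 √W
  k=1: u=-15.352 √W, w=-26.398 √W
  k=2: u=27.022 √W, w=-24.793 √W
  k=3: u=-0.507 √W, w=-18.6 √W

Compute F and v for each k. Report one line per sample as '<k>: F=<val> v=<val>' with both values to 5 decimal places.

0: F=-33.13226 v=7.24063
1: F=37.54015 v=-6.14236
2: F=176.09478 v=0.32794
3: F=61.48959 v=-2.81107

k=0: u−w=-9.74900, u+w=49.21500; √(b/2)=3.39853, √(2b)=6.79706; F=3.39853×(-9.749)=-33.13226, v=49.21500/6.79706=7.24063
k=1: u−w=11.04600, u+w=-41.75000; √(b/2)=3.39853, √(2b)=6.79706; F=3.39853×11.046=37.54015, v=-41.75000/6.79706=-6.14236
k=2: u−w=51.81500, u+w=2.22900; √(b/2)=3.39853, √(2b)=6.79706; F=3.39853×51.815=176.09478, v=2.22900/6.79706=0.32794
k=3: u−w=18.09300, u+w=-19.10700; √(b/2)=3.39853, √(2b)=6.79706; F=3.39853×18.093=61.48959, v=-19.10700/6.79706=-2.81107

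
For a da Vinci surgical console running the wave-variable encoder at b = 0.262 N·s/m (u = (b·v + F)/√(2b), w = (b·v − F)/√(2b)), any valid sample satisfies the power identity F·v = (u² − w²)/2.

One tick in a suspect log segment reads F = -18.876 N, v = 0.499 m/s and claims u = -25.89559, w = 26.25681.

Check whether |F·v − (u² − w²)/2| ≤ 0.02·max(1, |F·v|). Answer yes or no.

F·v = (-18.876)×0.499 = -9.41912 W.
(u² − w²)/2 = (670.58158 − 689.42007)/2 = -9.41924 W.
|Δ| = 0.00012;  2% of max(1, |F·v|) = 0.18838.

yes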